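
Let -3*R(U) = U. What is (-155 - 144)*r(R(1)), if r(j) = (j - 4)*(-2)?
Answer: -7774/3 ≈ -2591.3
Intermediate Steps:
R(U) = -U/3
r(j) = 8 - 2*j (r(j) = (-4 + j)*(-2) = 8 - 2*j)
(-155 - 144)*r(R(1)) = (-155 - 144)*(8 - (-2)/3) = -299*(8 - 2*(-1/3)) = -299*(8 + 2/3) = -299*26/3 = -7774/3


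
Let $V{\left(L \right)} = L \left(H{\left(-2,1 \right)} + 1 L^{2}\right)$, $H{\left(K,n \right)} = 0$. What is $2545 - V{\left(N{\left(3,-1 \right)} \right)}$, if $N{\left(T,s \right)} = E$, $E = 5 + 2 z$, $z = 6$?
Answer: $-2368$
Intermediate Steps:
$E = 17$ ($E = 5 + 2 \cdot 6 = 5 + 12 = 17$)
$N{\left(T,s \right)} = 17$
$V{\left(L \right)} = L^{3}$ ($V{\left(L \right)} = L \left(0 + 1 L^{2}\right) = L \left(0 + L^{2}\right) = L L^{2} = L^{3}$)
$2545 - V{\left(N{\left(3,-1 \right)} \right)} = 2545 - 17^{3} = 2545 - 4913 = -2368$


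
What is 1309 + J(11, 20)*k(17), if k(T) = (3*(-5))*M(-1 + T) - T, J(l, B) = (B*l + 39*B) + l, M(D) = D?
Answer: -258518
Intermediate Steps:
J(l, B) = l + 39*B + B*l (J(l, B) = (39*B + B*l) + l = l + 39*B + B*l)
k(T) = 15 - 16*T (k(T) = (3*(-5))*(-1 + T) - T = -15*(-1 + T) - T = (15 - 15*T) - T = 15 - 16*T)
1309 + J(11, 20)*k(17) = 1309 + (11 + 39*20 + 20*11)*(15 - 16*17) = 1309 + (11 + 780 + 220)*(15 - 272) = 1309 + 1011*(-257) = 1309 - 259827 = -258518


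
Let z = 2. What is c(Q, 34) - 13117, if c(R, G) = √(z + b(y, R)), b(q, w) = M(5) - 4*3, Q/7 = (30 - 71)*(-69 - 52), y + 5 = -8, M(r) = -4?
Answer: -13117 + I*√14 ≈ -13117.0 + 3.7417*I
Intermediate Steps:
y = -13 (y = -5 - 8 = -13)
Q = 34727 (Q = 7*((30 - 71)*(-69 - 52)) = 7*(-41*(-121)) = 7*4961 = 34727)
b(q, w) = -16 (b(q, w) = -4 - 4*3 = -4 - 12 = -16)
c(R, G) = I*√14 (c(R, G) = √(2 - 16) = √(-14) = I*√14)
c(Q, 34) - 13117 = I*√14 - 13117 = -13117 + I*√14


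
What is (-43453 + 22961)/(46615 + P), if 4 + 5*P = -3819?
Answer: -25615/57313 ≈ -0.44693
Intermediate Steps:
P = -3823/5 (P = -⅘ + (⅕)*(-3819) = -⅘ - 3819/5 = -3823/5 ≈ -764.60)
(-43453 + 22961)/(46615 + P) = (-43453 + 22961)/(46615 - 3823/5) = -20492/229252/5 = -20492*5/229252 = -25615/57313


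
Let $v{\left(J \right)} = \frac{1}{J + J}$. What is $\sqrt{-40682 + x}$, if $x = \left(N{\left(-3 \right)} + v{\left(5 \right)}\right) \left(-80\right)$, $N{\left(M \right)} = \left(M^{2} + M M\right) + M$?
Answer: $i \sqrt{41890} \approx 204.67 i$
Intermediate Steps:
$v{\left(J \right)} = \frac{1}{2 J}$
$N{\left(M \right)} = M + 2 M^{2}$ ($N{\left(M \right)} = \left(M^{2} + M^{2}\right) + M = 2 M^{2} + M = M + 2 M^{2}$)
$x = -1208$ ($x = \left(- 3 \left(1 + 2 \left(-3\right)\right) + \frac{1}{2 \cdot 5}\right) \left(-80\right) = \left(- 3 \left(1 - 6\right) + \frac{1}{2} \cdot \frac{1}{5}\right) \left(-80\right) = \left(\left(-3\right) \left(-5\right) + \frac{1}{10}\right) \left(-80\right) = \left(15 + \frac{1}{10}\right) \left(-80\right) = \frac{151}{10} \left(-80\right) = -1208$)
$\sqrt{-40682 + x} = \sqrt{-40682 - 1208} = \sqrt{-41890} = i \sqrt{41890}$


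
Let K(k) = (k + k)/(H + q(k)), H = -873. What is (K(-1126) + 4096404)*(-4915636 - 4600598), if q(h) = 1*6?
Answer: -11265903121032560/289 ≈ -3.8982e+13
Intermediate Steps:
q(h) = 6
K(k) = -2*k/867 (K(k) = (k + k)/(-873 + 6) = (2*k)/(-867) = (2*k)*(-1/867) = -2*k/867)
(K(-1126) + 4096404)*(-4915636 - 4600598) = (-2/867*(-1126) + 4096404)*(-4915636 - 4600598) = (2252/867 + 4096404)*(-9516234) = (3551584520/867)*(-9516234) = -11265903121032560/289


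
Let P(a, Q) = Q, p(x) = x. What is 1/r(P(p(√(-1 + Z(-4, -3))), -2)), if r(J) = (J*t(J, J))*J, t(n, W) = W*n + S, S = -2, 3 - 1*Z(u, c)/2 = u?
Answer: ⅛ ≈ 0.12500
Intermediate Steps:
Z(u, c) = 6 - 2*u
t(n, W) = -2 + W*n (t(n, W) = W*n - 2 = -2 + W*n)
r(J) = J²*(-2 + J²) (r(J) = (J*(-2 + J*J))*J = (J*(-2 + J²))*J = J²*(-2 + J²))
1/r(P(p(√(-1 + Z(-4, -3))), -2)) = 1/((-2)²*(-2 + (-2)²)) = 1/(4*(-2 + 4)) = 1/(4*2) = 1/8 = ⅛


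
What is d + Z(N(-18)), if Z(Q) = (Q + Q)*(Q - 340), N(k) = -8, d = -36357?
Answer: -30789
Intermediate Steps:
Z(Q) = 2*Q*(-340 + Q) (Z(Q) = (2*Q)*(-340 + Q) = 2*Q*(-340 + Q))
d + Z(N(-18)) = -36357 + 2*(-8)*(-340 - 8) = -36357 + 2*(-8)*(-348) = -36357 + 5568 = -30789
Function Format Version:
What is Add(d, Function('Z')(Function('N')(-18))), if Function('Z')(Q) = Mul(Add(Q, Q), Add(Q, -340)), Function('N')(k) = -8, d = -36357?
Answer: -30789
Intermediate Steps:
Function('Z')(Q) = Mul(2, Q, Add(-340, Q)) (Function('Z')(Q) = Mul(Mul(2, Q), Add(-340, Q)) = Mul(2, Q, Add(-340, Q)))
Add(d, Function('Z')(Function('N')(-18))) = Add(-36357, Mul(2, -8, Add(-340, -8))) = Add(-36357, Mul(2, -8, -348)) = Add(-36357, 5568) = -30789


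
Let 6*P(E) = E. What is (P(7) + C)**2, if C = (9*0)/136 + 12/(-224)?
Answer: 34969/28224 ≈ 1.2390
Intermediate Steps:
P(E) = E/6
C = -3/56 (C = 0*(1/136) + 12*(-1/224) = 0 - 3/56 = -3/56 ≈ -0.053571)
(P(7) + C)**2 = ((1/6)*7 - 3/56)**2 = (7/6 - 3/56)**2 = (187/168)**2 = 34969/28224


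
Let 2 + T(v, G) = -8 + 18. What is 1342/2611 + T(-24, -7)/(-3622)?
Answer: 2419918/4728521 ≈ 0.51177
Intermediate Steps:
T(v, G) = 8 (T(v, G) = -2 + (-8 + 18) = -2 + 10 = 8)
1342/2611 + T(-24, -7)/(-3622) = 1342/2611 + 8/(-3622) = 1342*(1/2611) + 8*(-1/3622) = 1342/2611 - 4/1811 = 2419918/4728521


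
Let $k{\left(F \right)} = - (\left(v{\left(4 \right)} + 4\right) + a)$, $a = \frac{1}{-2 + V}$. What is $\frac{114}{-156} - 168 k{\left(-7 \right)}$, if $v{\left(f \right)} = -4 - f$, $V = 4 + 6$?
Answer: $- \frac{16945}{26} \approx -651.73$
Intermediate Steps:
$V = 10$
$a = \frac{1}{8}$ ($a = \frac{1}{-2 + 10} = \frac{1}{8} \approx 0.125$)
$k{\left(F \right)} = \frac{31}{8}$ ($k{\left(F \right)} = - (\left(\left(-4 - 4\right) + 4\right) + \frac{1}{8}) = - (\left(-8 + 4\right) + \frac{1}{8}) = - (-4 + \frac{1}{8}) = \left(-1\right) \left(- \frac{31}{8}\right) = \frac{31}{8}$)
$\frac{114}{-156} - 168 k{\left(-7 \right)} = \frac{114}{-156} - 651 = 114 \left(- \frac{1}{156}\right) - 651 = - \frac{19}{26} - 651 = - \frac{16945}{26}$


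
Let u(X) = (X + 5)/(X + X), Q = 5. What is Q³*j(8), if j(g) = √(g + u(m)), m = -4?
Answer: 375*√14/4 ≈ 350.78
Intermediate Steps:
u(X) = (5 + X)/(2*X) (u(X) = (5 + X)/((2*X)) = (5 + X)*(1/(2*X)) = (5 + X)/(2*X))
j(g) = √(-⅛ + g) (j(g) = √(g + (½)*(5 - 4)/(-4)) = √(g + (½)*(-¼)*1) = √(g - ⅛) = √(-⅛ + g))
Q³*j(8) = 5³*(√(-2 + 16*8)/4) = 125*(√(-2 + 128)/4) = 125*(√126/4) = 125*((3*√14)/4) = 125*(3*√14/4) = 375*√14/4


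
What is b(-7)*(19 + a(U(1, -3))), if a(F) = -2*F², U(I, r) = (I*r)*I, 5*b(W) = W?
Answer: -7/5 ≈ -1.4000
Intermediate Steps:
b(W) = W/5
U(I, r) = r*I²
b(-7)*(19 + a(U(1, -3))) = ((⅕)*(-7))*(19 - 2*(-3*1²)²) = -7*(19 - 2*(-3*1)²)/5 = -7*(19 - 2*(-3)²)/5 = -7*(19 - 2*9)/5 = -7*(19 - 18)/5 = -7/5*1 = -7/5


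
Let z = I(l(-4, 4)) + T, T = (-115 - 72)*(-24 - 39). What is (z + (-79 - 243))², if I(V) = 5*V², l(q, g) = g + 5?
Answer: 140754496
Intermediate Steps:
l(q, g) = 5 + g
T = 11781 (T = -187*(-63) = 11781)
z = 12186 (z = 5*(5 + 4)² + 11781 = 5*9² + 11781 = 5*81 + 11781 = 405 + 11781 = 12186)
(z + (-79 - 243))² = (12186 + (-79 - 243))² = (12186 - 322)² = 11864² = 140754496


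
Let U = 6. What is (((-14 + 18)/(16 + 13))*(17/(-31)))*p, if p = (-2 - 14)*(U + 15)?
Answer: 22848/899 ≈ 25.415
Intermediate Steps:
p = -336 (p = (-2 - 14)*(6 + 15) = -16*21 = -336)
(((-14 + 18)/(16 + 13))*(17/(-31)))*p = (((-14 + 18)/(16 + 13))*(17/(-31)))*(-336) = ((4/29)*(17*(-1/31)))*(-336) = ((4*(1/29))*(-17/31))*(-336) = ((4/29)*(-17/31))*(-336) = -68/899*(-336) = 22848/899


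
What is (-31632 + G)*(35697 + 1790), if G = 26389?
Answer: -196544341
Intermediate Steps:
(-31632 + G)*(35697 + 1790) = (-31632 + 26389)*(35697 + 1790) = -5243*37487 = -196544341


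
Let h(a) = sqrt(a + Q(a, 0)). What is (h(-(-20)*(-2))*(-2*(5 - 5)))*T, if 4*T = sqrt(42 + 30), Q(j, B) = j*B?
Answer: 0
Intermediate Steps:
Q(j, B) = B*j
h(a) = sqrt(a) (h(a) = sqrt(a + 0*a) = sqrt(a + 0) = sqrt(a))
T = 3*sqrt(2)/2 (T = sqrt(42 + 30)/4 = sqrt(72)/4 = (6*sqrt(2))/4 = 3*sqrt(2)/2 ≈ 2.1213)
(h(-(-20)*(-2))*(-2*(5 - 5)))*T = (sqrt(-(-20)*(-2))*(-2*(5 - 5)))*(3*sqrt(2)/2) = (sqrt(-4*10)*(-2*0))*(3*sqrt(2)/2) = (sqrt(-40)*0)*(3*sqrt(2)/2) = ((2*I*sqrt(10))*0)*(3*sqrt(2)/2) = 0*(3*sqrt(2)/2) = 0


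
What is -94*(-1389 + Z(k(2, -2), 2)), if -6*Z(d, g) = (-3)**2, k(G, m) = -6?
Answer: 130707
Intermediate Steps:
Z(d, g) = -3/2 (Z(d, g) = -1/6*(-3)**2 = -1/6*9 = -3/2)
-94*(-1389 + Z(k(2, -2), 2)) = -94*(-1389 - 3/2) = -94*(-2781/2) = 130707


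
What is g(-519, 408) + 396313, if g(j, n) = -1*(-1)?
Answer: 396314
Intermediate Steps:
g(j, n) = 1
g(-519, 408) + 396313 = 1 + 396313 = 396314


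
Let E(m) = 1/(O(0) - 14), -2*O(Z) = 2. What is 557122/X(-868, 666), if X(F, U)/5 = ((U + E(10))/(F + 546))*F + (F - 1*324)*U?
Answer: -19220709/136633261 ≈ -0.14067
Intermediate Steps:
O(Z) = -1 (O(Z) = -1/2*2 = -1)
E(m) = -1/15 (E(m) = 1/(-1 - 14) = 1/(-15) = -1/15)
X(F, U) = 5*U*(-324 + F) + 5*F*(-1/15 + U)/(546 + F) (X(F, U) = 5*(((U - 1/15)/(F + 546))*F + (F - 1*324)*U) = 5*(((-1/15 + U)/(546 + F))*F + (F - 324)*U) = 5*(((-1/15 + U)/(546 + F))*F + (-324 + F)*U) = 5*(F*(-1/15 + U)/(546 + F) + U*(-324 + F)) = 5*(U*(-324 + F) + F*(-1/15 + U)/(546 + F)) = 5*U*(-324 + F) + 5*F*(-1/15 + U)/(546 + F))
557122/X(-868, 666) = 557122/(((-1*(-868) - 2653560*666 + 15*666*(-868)**2 + 3345*(-868)*666)/(3*(546 - 868)))) = 557122/(((1/3)*(868 - 1767270960 + 15*666*753424 - 1933704360)/(-322))) = 557122/(((1/3)*(-1/322)*(868 - 1767270960 + 7526705760 - 1933704360))) = 557122/(((1/3)*(-1/322)*3825731308)) = 557122/(-273266522/69) = 557122*(-69/273266522) = -19220709/136633261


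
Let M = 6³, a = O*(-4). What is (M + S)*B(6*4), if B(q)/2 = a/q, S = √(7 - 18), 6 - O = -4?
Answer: -720 - 10*I*√11/3 ≈ -720.0 - 11.055*I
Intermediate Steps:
O = 10 (O = 6 - 1*(-4) = 6 + 4 = 10)
a = -40 (a = 10*(-4) = -40)
S = I*√11 (S = √(-11) = I*√11 ≈ 3.3166*I)
M = 216
B(q) = -80/q (B(q) = 2*(-40/q) = -80/q)
(M + S)*B(6*4) = (216 + I*√11)*(-80/(6*4)) = (216 + I*√11)*(-80/24) = (216 + I*√11)*(-80*1/24) = (216 + I*√11)*(-10/3) = -720 - 10*I*√11/3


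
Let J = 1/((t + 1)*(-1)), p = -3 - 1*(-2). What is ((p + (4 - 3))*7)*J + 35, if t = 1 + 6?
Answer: 35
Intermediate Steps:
p = -1 (p = -3 + 2 = -1)
t = 7
J = -⅛ (J = 1/((7 + 1)*(-1)) = 1/(8*(-1)) = 1/(-8) = -⅛ ≈ -0.12500)
((p + (4 - 3))*7)*J + 35 = ((-1 + (4 - 3))*7)*(-⅛) + 35 = ((-1 + 1)*7)*(-⅛) + 35 = (0*7)*(-⅛) + 35 = 0*(-⅛) + 35 = 0 + 35 = 35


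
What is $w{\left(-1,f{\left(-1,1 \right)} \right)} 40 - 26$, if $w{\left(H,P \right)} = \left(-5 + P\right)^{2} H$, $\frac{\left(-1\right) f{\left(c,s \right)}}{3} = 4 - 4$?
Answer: $-1026$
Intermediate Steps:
$f{\left(c,s \right)} = 0$ ($f{\left(c,s \right)} = - 3 \left(4 - 4\right) = \left(-3\right) 0 = 0$)
$w{\left(H,P \right)} = H \left(-5 + P\right)^{2}$
$w{\left(-1,f{\left(-1,1 \right)} \right)} 40 - 26 = - \left(-5 + 0\right)^{2} \cdot 40 - 26 = - \left(-5\right)^{2} \cdot 40 - 26 = \left(-1\right) 25 \cdot 40 - 26 = \left(-25\right) 40 - 26 = -1000 - 26 = -1026$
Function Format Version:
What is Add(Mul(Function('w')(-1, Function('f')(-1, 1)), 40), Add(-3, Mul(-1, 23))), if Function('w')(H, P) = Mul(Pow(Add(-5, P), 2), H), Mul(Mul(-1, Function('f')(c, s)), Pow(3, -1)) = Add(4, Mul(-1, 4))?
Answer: -1026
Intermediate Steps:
Function('f')(c, s) = 0 (Function('f')(c, s) = Mul(-3, Add(4, Mul(-1, 4))) = Mul(-3, Add(4, -4)) = Mul(-3, 0) = 0)
Function('w')(H, P) = Mul(H, Pow(Add(-5, P), 2))
Add(Mul(Function('w')(-1, Function('f')(-1, 1)), 40), Add(-3, Mul(-1, 23))) = Add(Mul(Mul(-1, Pow(Add(-5, 0), 2)), 40), Add(-3, Mul(-1, 23))) = Add(Mul(Mul(-1, Pow(-5, 2)), 40), Add(-3, -23)) = Add(Mul(Mul(-1, 25), 40), -26) = Add(Mul(-25, 40), -26) = Add(-1000, -26) = -1026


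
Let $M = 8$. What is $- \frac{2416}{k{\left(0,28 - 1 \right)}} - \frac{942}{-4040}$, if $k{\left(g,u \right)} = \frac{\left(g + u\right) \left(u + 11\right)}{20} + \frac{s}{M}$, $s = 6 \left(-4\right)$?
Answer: $- \frac{48575707}{975660} \approx -49.788$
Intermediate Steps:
$s = -24$
$k{\left(g,u \right)} = -3 + \frac{\left(11 + u\right) \left(g + u\right)}{20}$ ($k{\left(g,u \right)} = \frac{\left(g + u\right) \left(u + 11\right)}{20} - \frac{24}{8} = \left(g + u\right) \left(11 + u\right) \frac{1}{20} - 3 = \left(11 + u\right) \left(g + u\right) \frac{1}{20} - 3 = \frac{\left(11 + u\right) \left(g + u\right)}{20} - 3 = -3 + \frac{\left(11 + u\right) \left(g + u\right)}{20}$)
$- \frac{2416}{k{\left(0,28 - 1 \right)}} - \frac{942}{-4040} = - \frac{2416}{-3 + \frac{\left(28 - 1\right)^{2}}{20} + \frac{11}{20} \cdot 0 + \frac{11 \left(28 - 1\right)}{20} + \frac{1}{20} \cdot 0 \left(28 - 1\right)} - \frac{942}{-4040} = - \frac{2416}{-3 + \frac{27^{2}}{20} + 0 + \frac{11}{20} \cdot 27 + \frac{1}{20} \cdot 0 \cdot 27} - - \frac{471}{2020} = - \frac{2416}{-3 + \frac{1}{20} \cdot 729 + 0 + \frac{297}{20} + 0} + \frac{471}{2020} = - \frac{2416}{-3 + \frac{729}{20} + 0 + \frac{297}{20} + 0} + \frac{471}{2020} = - \frac{2416}{\frac{483}{10}} + \frac{471}{2020} = \left(-2416\right) \frac{10}{483} + \frac{471}{2020} = - \frac{24160}{483} + \frac{471}{2020} = - \frac{48575707}{975660}$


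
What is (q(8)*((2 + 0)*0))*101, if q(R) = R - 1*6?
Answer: 0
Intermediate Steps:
q(R) = -6 + R (q(R) = R - 6 = -6 + R)
(q(8)*((2 + 0)*0))*101 = ((-6 + 8)*((2 + 0)*0))*101 = (2*(2*0))*101 = (2*0)*101 = 0*101 = 0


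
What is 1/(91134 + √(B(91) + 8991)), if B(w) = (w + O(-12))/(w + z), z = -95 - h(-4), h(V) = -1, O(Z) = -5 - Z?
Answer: 273402/24916190993 - 25*√129/24916190993 ≈ 1.0961e-5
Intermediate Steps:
z = -94 (z = -95 - 1*(-1) = -95 + 1 = -94)
B(w) = (7 + w)/(-94 + w) (B(w) = (w + (-5 - 1*(-12)))/(w - 94) = (w + (-5 + 12))/(-94 + w) = (w + 7)/(-94 + w) = (7 + w)/(-94 + w))
1/(91134 + √(B(91) + 8991)) = 1/(91134 + √((7 + 91)/(-94 + 91) + 8991)) = 1/(91134 + √(98/(-3) + 8991)) = 1/(91134 + √(-⅓*98 + 8991)) = 1/(91134 + √(-98/3 + 8991)) = 1/(91134 + √(26875/3)) = 1/(91134 + 25*√129/3)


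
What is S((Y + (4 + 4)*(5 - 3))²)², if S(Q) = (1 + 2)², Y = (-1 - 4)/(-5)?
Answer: 81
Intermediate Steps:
Y = 1 (Y = -⅕*(-5) = 1)
S(Q) = 9 (S(Q) = 3² = 9)
S((Y + (4 + 4)*(5 - 3))²)² = 9² = 81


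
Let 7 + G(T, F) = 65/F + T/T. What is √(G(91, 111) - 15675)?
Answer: I*√193198386/111 ≈ 125.22*I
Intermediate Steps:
G(T, F) = -6 + 65/F (G(T, F) = -7 + (65/F + T/T) = -7 + (65/F + 1) = -7 + (1 + 65/F) = -6 + 65/F)
√(G(91, 111) - 15675) = √((-6 + 65/111) - 15675) = √(-601/111 - 15675) = √(-1740526/111) = I*√193198386/111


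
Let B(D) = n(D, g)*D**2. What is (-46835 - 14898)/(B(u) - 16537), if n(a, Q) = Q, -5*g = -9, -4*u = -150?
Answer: 246932/56023 ≈ 4.4077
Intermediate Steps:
u = 75/2 (u = -1/4*(-150) = 75/2 ≈ 37.500)
g = 9/5 (g = -1/5*(-9) = 9/5 ≈ 1.8000)
B(D) = 9*D**2/5
(-46835 - 14898)/(B(u) - 16537) = (-46835 - 14898)/(9*(75/2)**2/5 - 16537) = -61733/((9/5)*(5625/4) - 16537) = -61733/(10125/4 - 16537) = -61733/(-56023/4) = -61733*(-4/56023) = 246932/56023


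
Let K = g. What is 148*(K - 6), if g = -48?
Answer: -7992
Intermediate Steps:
K = -48
148*(K - 6) = 148*(-48 - 6) = 148*(-54) = -7992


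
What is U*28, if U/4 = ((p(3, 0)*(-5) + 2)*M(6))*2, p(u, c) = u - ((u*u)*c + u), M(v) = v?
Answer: 2688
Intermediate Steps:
p(u, c) = -c*u**2 (p(u, c) = u - (u**2*c + u) = u - (c*u**2 + u) = u - (u + c*u**2) = u + (-u - c*u**2) = -c*u**2)
U = 96 (U = 4*(((-1*0*3**2*(-5) + 2)*6)*2) = 4*(((-1*0*9*(-5) + 2)*6)*2) = 4*(((0*(-5) + 2)*6)*2) = 4*(((0 + 2)*6)*2) = 4*((2*6)*2) = 4*(12*2) = 4*24 = 96)
U*28 = 96*28 = 2688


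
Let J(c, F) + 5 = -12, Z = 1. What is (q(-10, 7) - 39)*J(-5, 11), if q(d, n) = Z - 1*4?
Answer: 714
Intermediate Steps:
q(d, n) = -3 (q(d, n) = 1 - 1*4 = 1 - 4 = -3)
J(c, F) = -17 (J(c, F) = -5 - 12 = -17)
(q(-10, 7) - 39)*J(-5, 11) = (-3 - 39)*(-17) = -42*(-17) = 714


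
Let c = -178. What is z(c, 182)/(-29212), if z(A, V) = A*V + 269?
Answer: 32127/29212 ≈ 1.0998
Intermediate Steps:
z(A, V) = 269 + A*V
z(c, 182)/(-29212) = (269 - 178*182)/(-29212) = (269 - 32396)*(-1/29212) = -32127*(-1/29212) = 32127/29212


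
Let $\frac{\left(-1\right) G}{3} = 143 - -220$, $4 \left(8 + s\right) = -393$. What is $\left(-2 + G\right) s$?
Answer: $\frac{463675}{4} \approx 1.1592 \cdot 10^{5}$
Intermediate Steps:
$s = - \frac{425}{4}$ ($s = -8 + \frac{1}{4} \left(-393\right) = -8 - \frac{393}{4} = - \frac{425}{4} \approx -106.25$)
$G = -1089$ ($G = - 3 \left(143 - -220\right) = - 3 \left(143 + 220\right) = \left(-3\right) 363 = -1089$)
$\left(-2 + G\right) s = \left(-2 - 1089\right) \left(- \frac{425}{4}\right) = \left(-1091\right) \left(- \frac{425}{4}\right) = \frac{463675}{4}$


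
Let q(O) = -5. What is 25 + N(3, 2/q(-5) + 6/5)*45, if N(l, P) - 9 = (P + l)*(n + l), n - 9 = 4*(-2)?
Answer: 1114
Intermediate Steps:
n = 1 (n = 9 + 4*(-2) = 9 - 8 = 1)
N(l, P) = 9 + (1 + l)*(P + l) (N(l, P) = 9 + (P + l)*(1 + l) = 9 + (1 + l)*(P + l))
25 + N(3, 2/q(-5) + 6/5)*45 = 25 + (9 + (2/(-5) + 6/5) + 3 + 3² + (2/(-5) + 6/5)*3)*45 = 25 + (9 + (2*(-⅕) + 6*(⅕)) + 3 + 9 + (2*(-⅕) + 6*(⅕))*3)*45 = 25 + (9 + (-⅖ + 6/5) + 3 + 9 + (-⅖ + 6/5)*3)*45 = 25 + (9 + ⅘ + 3 + 9 + (⅘)*3)*45 = 25 + (9 + ⅘ + 3 + 9 + 12/5)*45 = 25 + (121/5)*45 = 25 + 1089 = 1114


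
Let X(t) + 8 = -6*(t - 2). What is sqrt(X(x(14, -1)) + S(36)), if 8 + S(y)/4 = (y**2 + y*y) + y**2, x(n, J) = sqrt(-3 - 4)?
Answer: sqrt(15524 - 6*I*sqrt(7)) ≈ 124.6 - 0.0637*I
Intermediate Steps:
x(n, J) = I*sqrt(7) (x(n, J) = sqrt(-7) = I*sqrt(7))
S(y) = -32 + 12*y**2 (S(y) = -32 + 4*((y**2 + y*y) + y**2) = -32 + 4*((y**2 + y**2) + y**2) = -32 + 4*(2*y**2 + y**2) = -32 + 4*(3*y**2) = -32 + 12*y**2)
X(t) = 4 - 6*t (X(t) = -8 - 6*(t - 2) = -8 - 6*(-2 + t) = -8 + (12 - 6*t) = 4 - 6*t)
sqrt(X(x(14, -1)) + S(36)) = sqrt((4 - 6*I*sqrt(7)) + (-32 + 12*36**2)) = sqrt((4 - 6*I*sqrt(7)) + (-32 + 12*1296)) = sqrt((4 - 6*I*sqrt(7)) + (-32 + 15552)) = sqrt((4 - 6*I*sqrt(7)) + 15520) = sqrt(15524 - 6*I*sqrt(7))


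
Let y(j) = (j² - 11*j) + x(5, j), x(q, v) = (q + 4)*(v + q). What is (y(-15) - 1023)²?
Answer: 522729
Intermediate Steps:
x(q, v) = (4 + q)*(q + v)
y(j) = 45 + j² - 2*j (y(j) = (j² - 11*j) + (5² + 4*5 + 4*j + 5*j) = (j² - 11*j) + (25 + 20 + 4*j + 5*j) = (j² - 11*j) + (45 + 9*j) = 45 + j² - 2*j)
(y(-15) - 1023)² = ((45 + (-15)² - 2*(-15)) - 1023)² = ((45 + 225 + 30) - 1023)² = (300 - 1023)² = (-723)² = 522729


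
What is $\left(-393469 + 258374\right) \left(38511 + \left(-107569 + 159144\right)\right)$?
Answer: $-12170168170$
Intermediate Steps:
$\left(-393469 + 258374\right) \left(38511 + \left(-107569 + 159144\right)\right) = - 135095 \left(38511 + 51575\right) = \left(-135095\right) 90086 = -12170168170$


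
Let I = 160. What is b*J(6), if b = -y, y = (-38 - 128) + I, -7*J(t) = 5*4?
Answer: -120/7 ≈ -17.143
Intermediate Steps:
J(t) = -20/7 (J(t) = -5*4/7 = -⅐*20 = -20/7)
y = -6 (y = (-38 - 128) + 160 = -166 + 160 = -6)
b = 6 (b = -1*(-6) = 6)
b*J(6) = 6*(-20/7) = -120/7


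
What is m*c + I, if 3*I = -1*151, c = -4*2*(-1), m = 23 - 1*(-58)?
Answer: 1793/3 ≈ 597.67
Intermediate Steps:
m = 81 (m = 23 + 58 = 81)
c = 8 (c = -8*(-1) = 8)
I = -151/3 (I = (-1*151)/3 = (1/3)*(-151) = -151/3 ≈ -50.333)
m*c + I = 81*8 - 151/3 = 648 - 151/3 = 1793/3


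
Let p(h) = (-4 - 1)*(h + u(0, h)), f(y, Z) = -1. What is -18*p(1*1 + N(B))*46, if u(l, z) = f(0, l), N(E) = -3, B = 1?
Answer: -12420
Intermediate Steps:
u(l, z) = -1
p(h) = 5 - 5*h (p(h) = (-4 - 1)*(h - 1) = -5*(-1 + h) = 5 - 5*h)
-18*p(1*1 + N(B))*46 = -18*(5 - 5*(1*1 - 3))*46 = -18*(5 - 5*(1 - 3))*46 = -18*(5 - 5*(-2))*46 = -18*(5 + 10)*46 = -18*15*46 = -270*46 = -12420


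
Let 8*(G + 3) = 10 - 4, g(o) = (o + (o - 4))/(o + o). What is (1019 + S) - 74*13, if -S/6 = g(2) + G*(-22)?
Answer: -240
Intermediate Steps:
g(o) = (-4 + 2*o)/(2*o) (g(o) = (o + (-4 + o))/((2*o)) = (-4 + 2*o)*(1/(2*o)) = (-4 + 2*o)/(2*o))
G = -9/4 (G = -3 + (10 - 4)/8 = -3 + (⅛)*6 = -3 + ¾ = -9/4 ≈ -2.2500)
S = -297 (S = -6*((-2 + 2)/2 - 9/4*(-22)) = -6*((½)*0 + 99/2) = -6*(0 + 99/2) = -6*99/2 = -297)
(1019 + S) - 74*13 = (1019 - 297) - 74*13 = 722 - 962 = -240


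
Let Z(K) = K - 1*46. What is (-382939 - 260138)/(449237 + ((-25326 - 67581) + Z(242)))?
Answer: -71453/39614 ≈ -1.8037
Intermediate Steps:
Z(K) = -46 + K (Z(K) = K - 46 = -46 + K)
(-382939 - 260138)/(449237 + ((-25326 - 67581) + Z(242))) = (-382939 - 260138)/(449237 + ((-25326 - 67581) + (-46 + 242))) = -643077/(449237 + (-92907 + 196)) = -643077/(449237 - 92711) = -643077/356526 = -643077*1/356526 = -71453/39614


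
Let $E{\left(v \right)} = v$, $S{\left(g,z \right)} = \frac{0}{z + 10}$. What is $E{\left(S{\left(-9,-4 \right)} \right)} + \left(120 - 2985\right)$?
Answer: $-2865$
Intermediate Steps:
$S{\left(g,z \right)} = 0$ ($S{\left(g,z \right)} = \frac{0}{10 + z} = 0$)
$E{\left(S{\left(-9,-4 \right)} \right)} + \left(120 - 2985\right) = 0 + \left(120 - 2985\right) = 0 - 2865 = -2865$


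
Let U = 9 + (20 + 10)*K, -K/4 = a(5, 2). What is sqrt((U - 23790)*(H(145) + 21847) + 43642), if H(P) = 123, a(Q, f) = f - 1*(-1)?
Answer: 4*I*sqrt(33145883) ≈ 23029.0*I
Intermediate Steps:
a(Q, f) = 1 + f (a(Q, f) = f + 1 = 1 + f)
K = -12 (K = -4*(1 + 2) = -4*3 = -12)
U = -351 (U = 9 + (20 + 10)*(-12) = 9 + 30*(-12) = 9 - 360 = -351)
sqrt((U - 23790)*(H(145) + 21847) + 43642) = sqrt((-351 - 23790)*(123 + 21847) + 43642) = sqrt(-24141*21970 + 43642) = sqrt(-530377770 + 43642) = sqrt(-530334128) = 4*I*sqrt(33145883)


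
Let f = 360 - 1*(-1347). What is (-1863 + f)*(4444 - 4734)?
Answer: 45240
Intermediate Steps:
f = 1707 (f = 360 + 1347 = 1707)
(-1863 + f)*(4444 - 4734) = (-1863 + 1707)*(4444 - 4734) = -156*(-290) = 45240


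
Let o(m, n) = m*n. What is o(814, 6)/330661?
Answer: 4884/330661 ≈ 0.014770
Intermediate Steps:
o(814, 6)/330661 = (814*6)/330661 = 4884*(1/330661) = 4884/330661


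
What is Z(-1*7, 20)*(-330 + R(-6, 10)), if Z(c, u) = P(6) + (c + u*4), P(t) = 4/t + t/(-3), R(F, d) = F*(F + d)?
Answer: -25370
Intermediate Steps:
P(t) = 4/t - t/3 (P(t) = 4/t + t*(-⅓) = 4/t - t/3)
Z(c, u) = -4/3 + c + 4*u (Z(c, u) = (4/6 - ⅓*6) + (c + u*4) = (4*(⅙) - 2) + (c + 4*u) = (⅔ - 2) + (c + 4*u) = -4/3 + (c + 4*u) = -4/3 + c + 4*u)
Z(-1*7, 20)*(-330 + R(-6, 10)) = (-4/3 - 1*7 + 4*20)*(-330 - 6*(-6 + 10)) = (-4/3 - 7 + 80)*(-330 - 6*4) = 215*(-330 - 24)/3 = (215/3)*(-354) = -25370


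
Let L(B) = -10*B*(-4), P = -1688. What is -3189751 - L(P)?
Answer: -3122231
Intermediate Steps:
L(B) = 40*B
-3189751 - L(P) = -3189751 - 40*(-1688) = -3189751 - 1*(-67520) = -3189751 + 67520 = -3122231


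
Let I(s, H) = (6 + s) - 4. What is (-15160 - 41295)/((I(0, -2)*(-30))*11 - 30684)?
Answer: 56455/31344 ≈ 1.8011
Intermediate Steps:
I(s, H) = 2 + s
(-15160 - 41295)/((I(0, -2)*(-30))*11 - 30684) = (-15160 - 41295)/(((2 + 0)*(-30))*11 - 30684) = -56455/((2*(-30))*11 - 30684) = -56455/(-60*11 - 30684) = -56455/(-660 - 30684) = -56455/(-31344) = -56455*(-1/31344) = 56455/31344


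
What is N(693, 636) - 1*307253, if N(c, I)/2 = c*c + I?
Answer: 654517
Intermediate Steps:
N(c, I) = 2*I + 2*c² (N(c, I) = 2*(c*c + I) = 2*(c² + I) = 2*(I + c²) = 2*I + 2*c²)
N(693, 636) - 1*307253 = (2*636 + 2*693²) - 1*307253 = (1272 + 2*480249) - 307253 = (1272 + 960498) - 307253 = 961770 - 307253 = 654517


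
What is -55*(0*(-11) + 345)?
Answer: -18975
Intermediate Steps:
-55*(0*(-11) + 345) = -55*(0 + 345) = -55*345 = -18975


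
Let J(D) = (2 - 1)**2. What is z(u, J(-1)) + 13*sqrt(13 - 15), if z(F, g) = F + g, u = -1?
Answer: 13*I*sqrt(2) ≈ 18.385*I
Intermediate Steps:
J(D) = 1 (J(D) = 1**2 = 1)
z(u, J(-1)) + 13*sqrt(13 - 15) = (-1 + 1) + 13*sqrt(13 - 15) = 0 + 13*sqrt(-2) = 0 + 13*(I*sqrt(2)) = 0 + 13*I*sqrt(2) = 13*I*sqrt(2)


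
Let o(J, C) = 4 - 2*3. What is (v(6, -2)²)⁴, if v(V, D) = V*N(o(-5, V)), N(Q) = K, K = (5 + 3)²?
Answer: 472769874482845188096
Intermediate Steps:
K = 64 (K = 8² = 64)
o(J, C) = -2 (o(J, C) = 4 - 6 = -2)
N(Q) = 64
v(V, D) = 64*V (v(V, D) = V*64 = 64*V)
(v(6, -2)²)⁴ = ((64*6)²)⁴ = (384²)⁴ = 147456⁴ = 472769874482845188096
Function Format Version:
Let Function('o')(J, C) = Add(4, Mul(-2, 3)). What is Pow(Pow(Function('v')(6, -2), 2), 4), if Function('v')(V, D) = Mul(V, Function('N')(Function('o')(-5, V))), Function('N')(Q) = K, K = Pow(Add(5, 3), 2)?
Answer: 472769874482845188096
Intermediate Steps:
K = 64 (K = Pow(8, 2) = 64)
Function('o')(J, C) = -2 (Function('o')(J, C) = Add(4, -6) = -2)
Function('N')(Q) = 64
Function('v')(V, D) = Mul(64, V) (Function('v')(V, D) = Mul(V, 64) = Mul(64, V))
Pow(Pow(Function('v')(6, -2), 2), 4) = Pow(Pow(Mul(64, 6), 2), 4) = Pow(Pow(384, 2), 4) = Pow(147456, 4) = 472769874482845188096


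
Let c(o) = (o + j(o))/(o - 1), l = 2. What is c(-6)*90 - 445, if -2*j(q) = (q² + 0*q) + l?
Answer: -865/7 ≈ -123.57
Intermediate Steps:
j(q) = -1 - q²/2 (j(q) = -((q² + 0*q) + 2)/2 = -((q² + 0) + 2)/2 = -(q² + 2)/2 = -(2 + q²)/2 = -1 - q²/2)
c(o) = (-1 + o - o²/2)/(-1 + o) (c(o) = (o + (-1 - o²/2))/(o - 1) = (-1 + o - o²/2)/(-1 + o))
c(-6)*90 - 445 = ((-1 - 6 - ½*(-6)²)/(-1 - 6))*90 - 445 = ((-1 - 6 - ½*36)/(-7))*90 - 445 = -(-1 - 6 - 18)/7*90 - 445 = -⅐*(-25)*90 - 445 = (25/7)*90 - 445 = 2250/7 - 445 = -865/7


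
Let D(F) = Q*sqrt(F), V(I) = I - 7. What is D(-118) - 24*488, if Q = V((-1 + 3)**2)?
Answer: -11712 - 3*I*sqrt(118) ≈ -11712.0 - 32.588*I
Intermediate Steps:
V(I) = -7 + I
Q = -3 (Q = -7 + (-1 + 3)**2 = -7 + 2**2 = -7 + 4 = -3)
D(F) = -3*sqrt(F)
D(-118) - 24*488 = -3*I*sqrt(118) - 24*488 = -3*I*sqrt(118) - 11712 = -11712 - 3*I*sqrt(118)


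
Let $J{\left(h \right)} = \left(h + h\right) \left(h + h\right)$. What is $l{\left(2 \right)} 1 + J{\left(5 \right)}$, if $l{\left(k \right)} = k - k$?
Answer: $100$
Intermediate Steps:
$l{\left(k \right)} = 0$
$J{\left(h \right)} = 4 h^{2}$ ($J{\left(h \right)} = 2 h 2 h = 4 h^{2}$)
$l{\left(2 \right)} 1 + J{\left(5 \right)} = 0 \cdot 1 + 4 \cdot 5^{2} = 0 + 4 \cdot 25 = 0 + 100 = 100$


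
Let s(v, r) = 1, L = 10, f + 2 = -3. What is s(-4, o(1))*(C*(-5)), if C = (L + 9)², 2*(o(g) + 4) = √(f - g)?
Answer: -1805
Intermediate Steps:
f = -5 (f = -2 - 3 = -5)
o(g) = -4 + √(-5 - g)/2
C = 361 (C = (10 + 9)² = 19² = 361)
s(-4, o(1))*(C*(-5)) = 1*(361*(-5)) = 1*(-1805) = -1805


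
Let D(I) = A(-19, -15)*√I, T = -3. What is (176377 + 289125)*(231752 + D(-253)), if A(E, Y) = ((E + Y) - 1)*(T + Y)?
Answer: 107881019504 + 293266260*I*√253 ≈ 1.0788e+11 + 4.6647e+9*I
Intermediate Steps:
A(E, Y) = (-3 + Y)*(-1 + E + Y) (A(E, Y) = ((E + Y) - 1)*(-3 + Y) = (-1 + E + Y)*(-3 + Y) = (-3 + Y)*(-1 + E + Y))
D(I) = 630*√I (D(I) = (3 + (-15)² - 4*(-15) - 3*(-19) - 19*(-15))*√I = (3 + 225 + 60 + 57 + 285)*√I = 630*√I)
(176377 + 289125)*(231752 + D(-253)) = (176377 + 289125)*(231752 + 630*√(-253)) = 465502*(231752 + 630*(I*√253)) = 465502*(231752 + 630*I*√253) = 107881019504 + 293266260*I*√253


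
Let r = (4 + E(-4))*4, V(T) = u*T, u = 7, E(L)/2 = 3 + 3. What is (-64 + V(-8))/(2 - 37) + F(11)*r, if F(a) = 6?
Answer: 2712/7 ≈ 387.43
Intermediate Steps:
E(L) = 12 (E(L) = 2*(3 + 3) = 2*6 = 12)
V(T) = 7*T
r = 64 (r = (4 + 12)*4 = 16*4 = 64)
(-64 + V(-8))/(2 - 37) + F(11)*r = (-64 + 7*(-8))/(2 - 37) + 6*64 = (-64 - 56)/(-35) + 384 = -120*(-1/35) + 384 = 24/7 + 384 = 2712/7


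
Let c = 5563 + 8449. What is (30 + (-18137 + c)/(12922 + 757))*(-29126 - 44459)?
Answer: -29893538325/13679 ≈ -2.1854e+6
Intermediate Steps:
c = 14012
(30 + (-18137 + c)/(12922 + 757))*(-29126 - 44459) = (30 + (-18137 + 14012)/(12922 + 757))*(-29126 - 44459) = (30 - 4125/13679)*(-73585) = (406245/13679)*(-73585) = -29893538325/13679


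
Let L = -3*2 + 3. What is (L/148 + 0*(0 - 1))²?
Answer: 9/21904 ≈ 0.00041088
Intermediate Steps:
L = -3 (L = -6 + 3 = -3)
(L/148 + 0*(0 - 1))² = (-3/148 + 0*(0 - 1))² = (-3*1/148 + 0*(-1))² = (-3/148 + 0)² = (-3/148)² = 9/21904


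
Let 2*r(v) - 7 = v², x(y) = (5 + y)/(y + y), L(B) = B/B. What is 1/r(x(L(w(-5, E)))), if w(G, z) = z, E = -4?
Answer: ⅛ ≈ 0.12500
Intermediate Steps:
L(B) = 1
x(y) = (5 + y)/(2*y) (x(y) = (5 + y)/((2*y)) = (5 + y)*(1/(2*y)) = (5 + y)/(2*y))
r(v) = 7/2 + v²/2
1/r(x(L(w(-5, E)))) = 1/(7/2 + ((½)*(5 + 1)/1)²/2) = 1/(7/2 + ((½)*1*6)²/2) = 1/(7/2 + (½)*3²) = 1/(7/2 + (½)*9) = 1/(7/2 + 9/2) = 1/8 = ⅛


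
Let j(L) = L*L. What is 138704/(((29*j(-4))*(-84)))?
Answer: -8669/2436 ≈ -3.5587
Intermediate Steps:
j(L) = L**2
138704/(((29*j(-4))*(-84))) = 138704/(((29*(-4)**2)*(-84))) = 138704/(((29*16)*(-84))) = 138704/((464*(-84))) = 138704/(-38976) = 138704*(-1/38976) = -8669/2436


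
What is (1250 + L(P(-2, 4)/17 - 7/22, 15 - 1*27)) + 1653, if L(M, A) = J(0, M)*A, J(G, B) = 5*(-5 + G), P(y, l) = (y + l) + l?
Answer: 3203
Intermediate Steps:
P(y, l) = y + 2*l (P(y, l) = (l + y) + l = y + 2*l)
J(G, B) = -25 + 5*G
L(M, A) = -25*A (L(M, A) = (-25 + 5*0)*A = (-25 + 0)*A = -25*A)
(1250 + L(P(-2, 4)/17 - 7/22, 15 - 1*27)) + 1653 = (1250 - 25*(15 - 1*27)) + 1653 = (1250 - 25*(15 - 27)) + 1653 = (1250 - 25*(-12)) + 1653 = (1250 + 300) + 1653 = 1550 + 1653 = 3203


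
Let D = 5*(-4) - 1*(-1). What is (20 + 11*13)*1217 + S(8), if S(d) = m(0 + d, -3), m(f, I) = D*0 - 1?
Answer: 198370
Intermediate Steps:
D = -19 (D = -20 + 1 = -19)
m(f, I) = -1 (m(f, I) = -19*0 - 1 = 0 - 1 = -1)
S(d) = -1
(20 + 11*13)*1217 + S(8) = (20 + 11*13)*1217 - 1 = (20 + 143)*1217 - 1 = 163*1217 - 1 = 198371 - 1 = 198370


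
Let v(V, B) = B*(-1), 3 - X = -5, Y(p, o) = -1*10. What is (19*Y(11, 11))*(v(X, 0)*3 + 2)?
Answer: -380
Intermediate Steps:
Y(p, o) = -10
X = 8 (X = 3 - 1*(-5) = 3 + 5 = 8)
v(V, B) = -B
(19*Y(11, 11))*(v(X, 0)*3 + 2) = (19*(-10))*(-1*0*3 + 2) = -190*(0*3 + 2) = -190*(0 + 2) = -190*2 = -380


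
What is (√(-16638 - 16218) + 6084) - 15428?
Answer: -9344 + 74*I*√6 ≈ -9344.0 + 181.26*I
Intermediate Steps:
(√(-16638 - 16218) + 6084) - 15428 = (√(-32856) + 6084) - 15428 = (74*I*√6 + 6084) - 15428 = (6084 + 74*I*√6) - 15428 = -9344 + 74*I*√6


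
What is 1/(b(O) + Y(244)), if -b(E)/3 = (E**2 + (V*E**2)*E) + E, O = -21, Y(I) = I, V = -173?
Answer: -1/4807475 ≈ -2.0801e-7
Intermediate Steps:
b(E) = -3*E - 3*E**2 + 519*E**3 (b(E) = -3*((E**2 + (-173*E**2)*E) + E) = -3*((E**2 - 173*E**3) + E) = -3*(E + E**2 - 173*E**3) = -3*E - 3*E**2 + 519*E**3)
1/(b(O) + Y(244)) = 1/(3*(-21)*(-1 - 1*(-21) + 173*(-21)**2) + 244) = 1/(3*(-21)*(-1 + 21 + 173*441) + 244) = 1/(3*(-21)*(-1 + 21 + 76293) + 244) = 1/(3*(-21)*76313 + 244) = 1/(-4807719 + 244) = 1/(-4807475) = -1/4807475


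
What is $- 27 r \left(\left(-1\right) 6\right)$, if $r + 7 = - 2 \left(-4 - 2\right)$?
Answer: $810$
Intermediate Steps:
$r = 5$ ($r = -7 - 2 \left(-4 - 2\right) = -7 - -12 = -7 + 12 = 5$)
$- 27 r \left(\left(-1\right) 6\right) = \left(-27\right) 5 \left(\left(-1\right) 6\right) = \left(-135\right) \left(-6\right) = 810$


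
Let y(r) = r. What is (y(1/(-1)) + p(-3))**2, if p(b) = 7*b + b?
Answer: 625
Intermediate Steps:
p(b) = 8*b
(y(1/(-1)) + p(-3))**2 = (1/(-1) + 8*(-3))**2 = (-1 - 24)**2 = (-25)**2 = 625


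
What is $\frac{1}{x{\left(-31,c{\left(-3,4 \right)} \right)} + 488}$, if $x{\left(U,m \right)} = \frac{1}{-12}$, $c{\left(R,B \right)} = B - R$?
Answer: $\frac{12}{5855} \approx 0.0020495$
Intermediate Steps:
$x{\left(U,m \right)} = - \frac{1}{12}$
$\frac{1}{x{\left(-31,c{\left(-3,4 \right)} \right)} + 488} = \frac{1}{- \frac{1}{12} + 488} = \frac{1}{\frac{5855}{12}} = \frac{12}{5855}$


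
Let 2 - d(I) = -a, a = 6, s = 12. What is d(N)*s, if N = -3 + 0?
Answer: 96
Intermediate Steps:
N = -3
d(I) = 8 (d(I) = 2 - (-1)*6 = 2 - 1*(-6) = 2 + 6 = 8)
d(N)*s = 8*12 = 96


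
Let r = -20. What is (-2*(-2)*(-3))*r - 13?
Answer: 227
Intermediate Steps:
(-2*(-2)*(-3))*r - 13 = (-2*(-2)*(-3))*(-20) - 13 = (4*(-3))*(-20) - 13 = -12*(-20) - 13 = 240 - 13 = 227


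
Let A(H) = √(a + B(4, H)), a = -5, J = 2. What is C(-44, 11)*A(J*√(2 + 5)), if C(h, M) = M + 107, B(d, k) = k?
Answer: 118*√(-5 + 2*√7) ≈ 63.709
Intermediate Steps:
C(h, M) = 107 + M
A(H) = √(-5 + H)
C(-44, 11)*A(J*√(2 + 5)) = (107 + 11)*√(-5 + 2*√(2 + 5)) = 118*√(-5 + 2*√7)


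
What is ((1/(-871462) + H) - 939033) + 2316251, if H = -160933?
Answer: 1059946158669/871462 ≈ 1.2163e+6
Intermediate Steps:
((1/(-871462) + H) - 939033) + 2316251 = ((1/(-871462) - 160933) - 939033) + 2316251 = ((-1/871462 - 160933) - 939033) + 2316251 = (-140246994047/871462 - 939033) + 2316251 = -958578570293/871462 + 2316251 = 1059946158669/871462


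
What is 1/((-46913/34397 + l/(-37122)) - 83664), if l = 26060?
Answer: -638442717/53415990420191 ≈ -1.1952e-5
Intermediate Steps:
1/((-46913/34397 + l/(-37122)) - 83664) = 1/((-46913/34397 + 26060/(-37122)) - 83664) = 1/((-46913*1/34397 + 26060*(-1/37122)) - 83664) = 1/((-46913/34397 - 13030/18561) - 83664) = 1/(-1318945103/638442717 - 83664) = 1/(-53415990420191/638442717) = -638442717/53415990420191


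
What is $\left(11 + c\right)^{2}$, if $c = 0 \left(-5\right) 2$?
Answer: $121$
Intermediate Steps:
$c = 0$ ($c = 0 \cdot 2 = 0$)
$\left(11 + c\right)^{2} = \left(11 + 0\right)^{2} = 11^{2} = 121$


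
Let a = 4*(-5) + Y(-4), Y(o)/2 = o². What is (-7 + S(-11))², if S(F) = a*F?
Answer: 19321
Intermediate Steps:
Y(o) = 2*o²
a = 12 (a = 4*(-5) + 2*(-4)² = -20 + 2*16 = -20 + 32 = 12)
S(F) = 12*F
(-7 + S(-11))² = (-7 + 12*(-11))² = (-7 - 132)² = (-139)² = 19321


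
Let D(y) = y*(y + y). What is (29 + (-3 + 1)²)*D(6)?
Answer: 2376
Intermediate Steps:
D(y) = 2*y² (D(y) = y*(2*y) = 2*y²)
(29 + (-3 + 1)²)*D(6) = (29 + (-3 + 1)²)*(2*6²) = (29 + (-2)²)*(2*36) = (29 + 4)*72 = 33*72 = 2376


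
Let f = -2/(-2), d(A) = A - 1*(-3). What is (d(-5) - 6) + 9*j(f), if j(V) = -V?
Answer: -17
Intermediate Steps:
d(A) = 3 + A (d(A) = A + 3 = 3 + A)
f = 1 (f = -2*(-1/2) = 1)
(d(-5) - 6) + 9*j(f) = ((3 - 5) - 6) + 9*(-1*1) = (-2 - 6) + 9*(-1) = -8 - 9 = -17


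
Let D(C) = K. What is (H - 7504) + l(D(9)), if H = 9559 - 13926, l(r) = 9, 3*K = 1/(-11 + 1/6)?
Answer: -11862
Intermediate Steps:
K = -2/65 (K = 1/(3*(-11 + 1/6)) = 1/(3*(-11 + ⅙)) = 1/(3*(-65/6)) = (⅓)*(-6/65) = -2/65 ≈ -0.030769)
D(C) = -2/65
H = -4367
(H - 7504) + l(D(9)) = (-4367 - 7504) + 9 = -11871 + 9 = -11862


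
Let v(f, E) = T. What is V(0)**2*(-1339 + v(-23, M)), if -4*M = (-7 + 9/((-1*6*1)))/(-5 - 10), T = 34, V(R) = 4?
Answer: -20880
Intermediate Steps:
M = -17/120 (M = -(-7 + 9/((-1*6*1)))/(4*(-5 - 10)) = -(-7 + 9/((-6*1)))/(4*(-15)) = -(-7 + 9/(-6))*(-1)/(4*15) = -(-7 + 9*(-1/6))*(-1)/(4*15) = -(-7 - 3/2)*(-1)/(4*15) = -(-17)*(-1)/(8*15) = -1/4*17/30 = -17/120 ≈ -0.14167)
v(f, E) = 34
V(0)**2*(-1339 + v(-23, M)) = 4**2*(-1339 + 34) = 16*(-1305) = -20880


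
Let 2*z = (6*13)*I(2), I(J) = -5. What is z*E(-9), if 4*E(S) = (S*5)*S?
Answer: -78975/4 ≈ -19744.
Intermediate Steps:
E(S) = 5*S²/4 (E(S) = ((S*5)*S)/4 = ((5*S)*S)/4 = (5*S²)/4 = 5*S²/4)
z = -195 (z = ((6*13)*(-5))/2 = (78*(-5))/2 = (½)*(-390) = -195)
z*E(-9) = -975*(-9)²/4 = -975*81/4 = -195*405/4 = -78975/4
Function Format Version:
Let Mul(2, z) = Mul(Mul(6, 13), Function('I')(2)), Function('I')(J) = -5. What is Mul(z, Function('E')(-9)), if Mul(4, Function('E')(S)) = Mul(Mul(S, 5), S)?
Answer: Rational(-78975, 4) ≈ -19744.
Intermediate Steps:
Function('E')(S) = Mul(Rational(5, 4), Pow(S, 2)) (Function('E')(S) = Mul(Rational(1, 4), Mul(Mul(S, 5), S)) = Mul(Rational(1, 4), Mul(Mul(5, S), S)) = Mul(Rational(1, 4), Mul(5, Pow(S, 2))) = Mul(Rational(5, 4), Pow(S, 2)))
z = -195 (z = Mul(Rational(1, 2), Mul(Mul(6, 13), -5)) = Mul(Rational(1, 2), Mul(78, -5)) = Mul(Rational(1, 2), -390) = -195)
Mul(z, Function('E')(-9)) = Mul(-195, Mul(Rational(5, 4), Pow(-9, 2))) = Mul(-195, Mul(Rational(5, 4), 81)) = Mul(-195, Rational(405, 4)) = Rational(-78975, 4)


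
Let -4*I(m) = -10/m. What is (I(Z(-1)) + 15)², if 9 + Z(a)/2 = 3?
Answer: 126025/576 ≈ 218.79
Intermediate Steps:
Z(a) = -12 (Z(a) = -18 + 2*3 = -18 + 6 = -12)
I(m) = 5/(2*m) (I(m) = -(-5)/(2*m) = 5/(2*m))
(I(Z(-1)) + 15)² = ((5/2)/(-12) + 15)² = ((5/2)*(-1/12) + 15)² = (-5/24 + 15)² = (355/24)² = 126025/576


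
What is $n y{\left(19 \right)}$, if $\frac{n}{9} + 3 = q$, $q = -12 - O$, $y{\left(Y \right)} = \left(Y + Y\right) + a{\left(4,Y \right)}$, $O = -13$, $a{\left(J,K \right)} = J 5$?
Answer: $-1044$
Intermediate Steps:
$a{\left(J,K \right)} = 5 J$
$y{\left(Y \right)} = 20 + 2 Y$ ($y{\left(Y \right)} = \left(Y + Y\right) + 5 \cdot 4 = 2 Y + 20 = 20 + 2 Y$)
$q = 1$ ($q = -12 - -13 = -12 + 13 = 1$)
$n = -18$ ($n = -27 + 9 \cdot 1 = -27 + 9 = -18$)
$n y{\left(19 \right)} = - 18 \left(20 + 2 \cdot 19\right) = - 18 \left(20 + 38\right) = \left(-18\right) 58 = -1044$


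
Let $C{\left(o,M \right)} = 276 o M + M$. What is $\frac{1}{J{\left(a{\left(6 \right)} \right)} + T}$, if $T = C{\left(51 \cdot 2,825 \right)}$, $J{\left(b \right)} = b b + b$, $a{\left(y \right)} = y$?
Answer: $\frac{1}{23226267} \approx 4.3055 \cdot 10^{-8}$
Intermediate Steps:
$J{\left(b \right)} = b + b^{2}$ ($J{\left(b \right)} = b^{2} + b = b + b^{2}$)
$C{\left(o,M \right)} = M + 276 M o$ ($C{\left(o,M \right)} = 276 M o + M = M + 276 M o$)
$T = 23226225$ ($T = 825 \left(1 + 276 \cdot 51 \cdot 2\right) = 825 \left(1 + 276 \cdot 102\right) = 825 \left(1 + 28152\right) = 825 \cdot 28153 = 23226225$)
$\frac{1}{J{\left(a{\left(6 \right)} \right)} + T} = \frac{1}{6 \left(1 + 6\right) + 23226225} = \frac{1}{6 \cdot 7 + 23226225} = \frac{1}{42 + 23226225} = \frac{1}{23226267}$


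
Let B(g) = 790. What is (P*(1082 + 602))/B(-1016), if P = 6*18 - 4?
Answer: 87568/395 ≈ 221.69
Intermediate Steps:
P = 104 (P = 108 - 4 = 104)
(P*(1082 + 602))/B(-1016) = (104*(1082 + 602))/790 = (104*1684)*(1/790) = 175136*(1/790) = 87568/395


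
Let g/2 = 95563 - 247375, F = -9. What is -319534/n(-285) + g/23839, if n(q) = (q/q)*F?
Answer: 7614638410/214551 ≈ 35491.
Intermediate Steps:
n(q) = -9 (n(q) = (q/q)*(-9) = 1*(-9) = -9)
g = -303624 (g = 2*(95563 - 247375) = 2*(-151812) = -303624)
-319534/n(-285) + g/23839 = -319534/(-9) - 303624/23839 = -319534*(-1/9) - 303624*1/23839 = 319534/9 - 303624/23839 = 7614638410/214551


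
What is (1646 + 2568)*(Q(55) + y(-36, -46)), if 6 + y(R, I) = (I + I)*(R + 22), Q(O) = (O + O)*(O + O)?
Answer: 56391748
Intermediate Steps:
Q(O) = 4*O² (Q(O) = (2*O)*(2*O) = 4*O²)
y(R, I) = -6 + 2*I*(22 + R) (y(R, I) = -6 + (I + I)*(R + 22) = -6 + (2*I)*(22 + R) = -6 + 2*I*(22 + R))
(1646 + 2568)*(Q(55) + y(-36, -46)) = (1646 + 2568)*(4*55² + (-6 + 44*(-46) + 2*(-46)*(-36))) = 4214*(4*3025 + (-6 - 2024 + 3312)) = 4214*(12100 + 1282) = 4214*13382 = 56391748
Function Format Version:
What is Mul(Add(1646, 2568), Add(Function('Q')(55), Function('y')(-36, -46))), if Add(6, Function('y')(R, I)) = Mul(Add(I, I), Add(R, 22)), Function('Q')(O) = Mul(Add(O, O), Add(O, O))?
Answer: 56391748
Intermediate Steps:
Function('Q')(O) = Mul(4, Pow(O, 2)) (Function('Q')(O) = Mul(Mul(2, O), Mul(2, O)) = Mul(4, Pow(O, 2)))
Function('y')(R, I) = Add(-6, Mul(2, I, Add(22, R))) (Function('y')(R, I) = Add(-6, Mul(Add(I, I), Add(R, 22))) = Add(-6, Mul(Mul(2, I), Add(22, R))) = Add(-6, Mul(2, I, Add(22, R))))
Mul(Add(1646, 2568), Add(Function('Q')(55), Function('y')(-36, -46))) = Mul(Add(1646, 2568), Add(Mul(4, Pow(55, 2)), Add(-6, Mul(44, -46), Mul(2, -46, -36)))) = Mul(4214, Add(Mul(4, 3025), Add(-6, -2024, 3312))) = Mul(4214, Add(12100, 1282)) = Mul(4214, 13382) = 56391748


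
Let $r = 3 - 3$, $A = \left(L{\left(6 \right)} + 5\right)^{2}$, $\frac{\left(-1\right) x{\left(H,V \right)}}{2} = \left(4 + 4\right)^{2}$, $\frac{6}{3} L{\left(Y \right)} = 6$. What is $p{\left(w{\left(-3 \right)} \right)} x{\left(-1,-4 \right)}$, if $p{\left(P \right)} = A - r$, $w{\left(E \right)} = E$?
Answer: $-8192$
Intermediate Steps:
$L{\left(Y \right)} = 3$ ($L{\left(Y \right)} = \frac{1}{2} \cdot 6 = 3$)
$x{\left(H,V \right)} = -128$ ($x{\left(H,V \right)} = - 2 \left(4 + 4\right)^{2} = - 2 \cdot 8^{2} = \left(-2\right) 64 = -128$)
$A = 64$ ($A = \left(3 + 5\right)^{2} = 8^{2} = 64$)
$r = 0$
$p{\left(P \right)} = 64$ ($p{\left(P \right)} = 64 - 0 = 64 + 0 = 64$)
$p{\left(w{\left(-3 \right)} \right)} x{\left(-1,-4 \right)} = 64 \left(-128\right) = -8192$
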